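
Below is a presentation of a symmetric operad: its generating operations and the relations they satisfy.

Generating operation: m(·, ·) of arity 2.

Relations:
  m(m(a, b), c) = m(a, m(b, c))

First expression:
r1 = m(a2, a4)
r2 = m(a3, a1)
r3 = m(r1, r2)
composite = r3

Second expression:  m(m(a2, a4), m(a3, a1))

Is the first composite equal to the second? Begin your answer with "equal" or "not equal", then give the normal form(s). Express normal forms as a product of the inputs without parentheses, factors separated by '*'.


equal; the common form is a2 * a4 * a3 * a1

Normal form of the first expression: a2 * a4 * a3 * a1
Normal form of the second expression: a2 * a4 * a3 * a1
Same normal form: equal.


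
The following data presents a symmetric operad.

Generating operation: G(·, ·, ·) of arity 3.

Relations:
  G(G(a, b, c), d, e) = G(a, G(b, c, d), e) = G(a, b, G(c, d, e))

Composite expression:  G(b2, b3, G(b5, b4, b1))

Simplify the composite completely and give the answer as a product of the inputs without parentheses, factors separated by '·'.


b2 · b3 · b5 · b4 · b1

Key point: G is associative — brackets drop, the b-order remains.
G(b5, b4, b1) spells out as b5 · b4 · b1
G(b2, b3, G(b5, b4, b1)) spells out as b2 · b3 · b5 · b4 · b1


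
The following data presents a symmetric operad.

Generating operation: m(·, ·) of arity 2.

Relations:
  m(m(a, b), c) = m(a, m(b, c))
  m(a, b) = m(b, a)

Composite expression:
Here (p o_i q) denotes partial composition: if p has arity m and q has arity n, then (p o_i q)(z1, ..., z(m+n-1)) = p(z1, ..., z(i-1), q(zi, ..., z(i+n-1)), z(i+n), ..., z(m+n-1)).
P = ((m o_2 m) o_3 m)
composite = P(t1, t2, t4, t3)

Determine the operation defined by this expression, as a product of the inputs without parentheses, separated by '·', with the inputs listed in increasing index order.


t1 · t2 · t3 · t4

Shape and order are irrelevant to m; the t-input set decides.
m(t4, t3) reduces to t4 · t3
m(t2, m(t4, t3)) reduces to t2 · t4 · t3
m(t1, m(t2, m(t4, t3))) reduces to t1 · t2 · t4 · t3
putting the inputs in ascending order: t1 · t2 · t3 · t4


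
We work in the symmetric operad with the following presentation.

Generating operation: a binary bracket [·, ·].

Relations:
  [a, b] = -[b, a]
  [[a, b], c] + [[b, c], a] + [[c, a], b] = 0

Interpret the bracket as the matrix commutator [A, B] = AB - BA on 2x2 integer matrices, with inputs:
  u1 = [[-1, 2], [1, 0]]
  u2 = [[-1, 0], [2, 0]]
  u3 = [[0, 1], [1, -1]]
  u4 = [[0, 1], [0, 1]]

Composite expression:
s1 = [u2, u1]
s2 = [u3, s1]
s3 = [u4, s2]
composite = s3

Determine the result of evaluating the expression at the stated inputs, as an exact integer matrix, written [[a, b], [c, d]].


[[-7, -8], [-7, 7]]

[u2, u1] = [[-4, -2], [-1, 4]]
[u3, [u2, u1]] = [[1, 6], [-7, -1]]
[u4, [u3, [u2, u1]]] = [[-7, -8], [-7, 7]]


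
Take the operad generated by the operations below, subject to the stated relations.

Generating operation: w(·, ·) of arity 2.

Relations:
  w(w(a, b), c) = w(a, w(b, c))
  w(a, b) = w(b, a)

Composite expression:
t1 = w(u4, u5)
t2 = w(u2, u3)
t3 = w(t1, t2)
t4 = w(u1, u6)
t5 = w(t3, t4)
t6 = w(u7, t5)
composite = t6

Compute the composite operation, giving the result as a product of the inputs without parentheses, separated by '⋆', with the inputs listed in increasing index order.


u1 ⋆ u2 ⋆ u3 ⋆ u4 ⋆ u5 ⋆ u6 ⋆ u7

Shape and order are irrelevant to w; the u-input set decides.
w(u4, u5) linearizes to u4 ⋆ u5
w(u2, u3) linearizes to u2 ⋆ u3
w(w(u4, u5), w(u2, u3)) linearizes to u4 ⋆ u5 ⋆ u2 ⋆ u3
w(u1, u6) linearizes to u1 ⋆ u6
w(w(w(u4, u5), w(u2, u3)), w(u1, u6)) linearizes to u4 ⋆ u5 ⋆ u2 ⋆ u3 ⋆ u1 ⋆ u6
w(u7, w(w(w(u4, u5), w(u2, u3)), w(u1, u6))) linearizes to u7 ⋆ u4 ⋆ u5 ⋆ u2 ⋆ u3 ⋆ u1 ⋆ u6
sorting the factors by input index: u1 ⋆ u2 ⋆ u3 ⋆ u4 ⋆ u5 ⋆ u6 ⋆ u7


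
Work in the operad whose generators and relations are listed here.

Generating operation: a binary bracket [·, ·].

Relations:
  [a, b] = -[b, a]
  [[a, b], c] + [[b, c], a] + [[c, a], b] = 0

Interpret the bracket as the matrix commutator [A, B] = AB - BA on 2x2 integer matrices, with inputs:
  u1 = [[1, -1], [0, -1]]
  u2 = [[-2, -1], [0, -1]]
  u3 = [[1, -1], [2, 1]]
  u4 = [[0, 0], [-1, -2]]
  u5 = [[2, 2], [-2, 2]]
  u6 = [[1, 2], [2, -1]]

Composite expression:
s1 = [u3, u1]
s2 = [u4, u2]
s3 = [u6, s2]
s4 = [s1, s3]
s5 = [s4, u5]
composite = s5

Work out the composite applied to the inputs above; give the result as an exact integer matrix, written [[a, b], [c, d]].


[[-96, -48], [-48, 96]]

[u3, u1] = [[2, 2], [4, -2]]
[u4, u2] = [[-1, -2], [1, 1]]
[u6, [u4, u2]] = [[6, 0], [-6, -6]]
[[u3, u1], [u6, [u4, u2]]] = [[-12, -24], [72, 12]]
[[[u3, u1], [u6, [u4, u2]]], u5] = [[-96, -48], [-48, 96]]


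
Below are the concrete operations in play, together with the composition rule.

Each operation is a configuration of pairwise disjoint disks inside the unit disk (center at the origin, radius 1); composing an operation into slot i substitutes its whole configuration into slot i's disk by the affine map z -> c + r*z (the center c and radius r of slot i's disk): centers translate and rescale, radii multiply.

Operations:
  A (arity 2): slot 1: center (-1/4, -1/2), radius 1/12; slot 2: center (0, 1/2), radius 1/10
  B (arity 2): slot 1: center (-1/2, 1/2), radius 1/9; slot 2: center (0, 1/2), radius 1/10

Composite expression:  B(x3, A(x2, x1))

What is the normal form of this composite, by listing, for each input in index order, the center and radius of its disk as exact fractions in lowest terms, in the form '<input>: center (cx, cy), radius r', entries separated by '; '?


Below B, radii multiply path by path; the x-disk centers shift.
input x3: applying the 1 nested substitution gives center (-1/2, 1/2), radius 1/9
input x2: applying the 2 nested substitutions gives center (-1/40, 9/20), radius 1/120
input x1: applying the 2 nested substitutions gives center (0, 11/20), radius 1/100

x1: center (0, 11/20), radius 1/100; x2: center (-1/40, 9/20), radius 1/120; x3: center (-1/2, 1/2), radius 1/9


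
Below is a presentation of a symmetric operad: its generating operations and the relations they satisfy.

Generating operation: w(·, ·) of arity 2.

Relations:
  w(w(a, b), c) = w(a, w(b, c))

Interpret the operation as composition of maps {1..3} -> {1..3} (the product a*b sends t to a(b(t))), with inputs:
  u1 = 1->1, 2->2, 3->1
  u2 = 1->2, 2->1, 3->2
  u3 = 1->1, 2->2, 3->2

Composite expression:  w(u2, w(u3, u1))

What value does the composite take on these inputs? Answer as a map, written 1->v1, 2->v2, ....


1->2, 2->1, 3->2

w(u3, u1) = 1->1, 2->2, 3->1
w(u2, w(u3, u1)) = 1->2, 2->1, 3->2


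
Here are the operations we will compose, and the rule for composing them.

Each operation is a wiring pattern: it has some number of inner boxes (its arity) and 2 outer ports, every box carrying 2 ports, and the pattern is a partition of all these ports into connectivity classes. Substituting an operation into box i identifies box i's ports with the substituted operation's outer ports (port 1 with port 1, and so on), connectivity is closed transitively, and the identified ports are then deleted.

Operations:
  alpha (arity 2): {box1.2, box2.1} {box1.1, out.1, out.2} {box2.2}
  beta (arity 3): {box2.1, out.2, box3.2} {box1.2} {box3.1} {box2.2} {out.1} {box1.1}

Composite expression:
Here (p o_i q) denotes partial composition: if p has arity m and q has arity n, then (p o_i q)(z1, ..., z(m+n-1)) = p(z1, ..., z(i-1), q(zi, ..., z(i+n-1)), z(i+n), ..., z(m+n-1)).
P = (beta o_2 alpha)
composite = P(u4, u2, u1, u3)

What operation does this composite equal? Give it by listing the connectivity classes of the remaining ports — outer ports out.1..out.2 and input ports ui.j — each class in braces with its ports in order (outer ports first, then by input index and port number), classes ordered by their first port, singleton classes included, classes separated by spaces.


Connectivity passes through glued beta-boundaries; trace each wire chain.
through alpha, on inputs (u2, u1): {out.1, out.2, u2.1} {u1.1, u2.2} {u1.2} (out.j = stage outer ports)
through beta, on inputs (u4, u2, u1, u3): {out.1} {out.2, u2.1, u3.2} {u1.1, u2.2} {u1.2} {u3.1} {u4.1} {u4.2} (out.j = stage outer ports)

{out.1} {out.2, u2.1, u3.2} {u1.1, u2.2} {u1.2} {u3.1} {u4.1} {u4.2}


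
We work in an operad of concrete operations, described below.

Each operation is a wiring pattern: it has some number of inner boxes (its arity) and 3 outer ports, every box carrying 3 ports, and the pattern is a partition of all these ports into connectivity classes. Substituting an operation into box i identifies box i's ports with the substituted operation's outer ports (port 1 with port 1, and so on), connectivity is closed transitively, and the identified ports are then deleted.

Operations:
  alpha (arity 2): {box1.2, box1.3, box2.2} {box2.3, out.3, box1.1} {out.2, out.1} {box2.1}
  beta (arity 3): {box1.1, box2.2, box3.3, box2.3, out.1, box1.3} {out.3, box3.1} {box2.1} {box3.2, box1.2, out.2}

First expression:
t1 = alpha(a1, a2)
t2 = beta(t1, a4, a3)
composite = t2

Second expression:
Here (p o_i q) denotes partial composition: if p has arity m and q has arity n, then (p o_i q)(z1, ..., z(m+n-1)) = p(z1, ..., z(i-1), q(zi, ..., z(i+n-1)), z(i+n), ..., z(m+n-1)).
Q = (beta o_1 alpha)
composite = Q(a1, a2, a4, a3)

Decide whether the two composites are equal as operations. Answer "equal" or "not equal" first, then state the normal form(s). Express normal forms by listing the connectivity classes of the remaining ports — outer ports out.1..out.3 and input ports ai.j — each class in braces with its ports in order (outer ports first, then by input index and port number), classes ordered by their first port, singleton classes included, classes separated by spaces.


Normal form of the first expression: {out.1, out.2, a1.1, a2.3, a3.2, a3.3, a4.2, a4.3} {out.3, a3.1} {a1.2, a1.3, a2.2} {a2.1} {a4.1}
Normal form of the second expression: {out.1, out.2, a1.1, a2.3, a3.2, a3.3, a4.2, a4.3} {out.3, a3.1} {a1.2, a1.3, a2.2} {a2.1} {a4.1}
Same normal form: equal.

equal; both compose to {out.1, out.2, a1.1, a2.3, a3.2, a3.3, a4.2, a4.3} {out.3, a3.1} {a1.2, a1.3, a2.2} {a2.1} {a4.1}


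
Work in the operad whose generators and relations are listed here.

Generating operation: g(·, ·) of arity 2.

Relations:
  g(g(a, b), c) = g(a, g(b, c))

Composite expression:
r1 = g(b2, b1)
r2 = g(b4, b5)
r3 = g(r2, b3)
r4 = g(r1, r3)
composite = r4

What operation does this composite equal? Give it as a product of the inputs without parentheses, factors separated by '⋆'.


b2 ⋆ b1 ⋆ b4 ⋆ b5 ⋆ b3

Key point: g is associative — brackets drop, the b-order remains.
g(b2, b1) unparenthesizes to b2 ⋆ b1
g(b4, b5) unparenthesizes to b4 ⋆ b5
g(g(b4, b5), b3) unparenthesizes to b4 ⋆ b5 ⋆ b3
g(g(b2, b1), g(g(b4, b5), b3)) unparenthesizes to b2 ⋆ b1 ⋆ b4 ⋆ b5 ⋆ b3


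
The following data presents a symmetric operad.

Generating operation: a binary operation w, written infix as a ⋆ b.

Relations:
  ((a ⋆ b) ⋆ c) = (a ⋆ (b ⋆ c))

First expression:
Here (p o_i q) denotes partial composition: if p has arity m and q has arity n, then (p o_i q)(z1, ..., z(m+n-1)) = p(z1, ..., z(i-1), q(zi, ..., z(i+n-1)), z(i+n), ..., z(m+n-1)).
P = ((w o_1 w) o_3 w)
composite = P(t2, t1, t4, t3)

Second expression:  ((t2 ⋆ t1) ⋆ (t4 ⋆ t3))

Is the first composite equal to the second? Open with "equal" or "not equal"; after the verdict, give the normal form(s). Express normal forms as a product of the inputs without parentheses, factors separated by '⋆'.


The first composite normalizes to t2 ⋆ t1 ⋆ t4 ⋆ t3
The second composite normalizes to t2 ⋆ t1 ⋆ t4 ⋆ t3
Both agree, so they are equal.

equal — both sides give t2 ⋆ t1 ⋆ t4 ⋆ t3


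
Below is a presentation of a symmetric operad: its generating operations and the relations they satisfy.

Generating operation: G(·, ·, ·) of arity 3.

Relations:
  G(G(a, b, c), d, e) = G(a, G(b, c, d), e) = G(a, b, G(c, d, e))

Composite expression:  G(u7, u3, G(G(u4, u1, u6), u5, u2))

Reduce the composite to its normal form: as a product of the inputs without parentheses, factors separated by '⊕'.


u7 ⊕ u3 ⊕ u4 ⊕ u1 ⊕ u6 ⊕ u5 ⊕ u2


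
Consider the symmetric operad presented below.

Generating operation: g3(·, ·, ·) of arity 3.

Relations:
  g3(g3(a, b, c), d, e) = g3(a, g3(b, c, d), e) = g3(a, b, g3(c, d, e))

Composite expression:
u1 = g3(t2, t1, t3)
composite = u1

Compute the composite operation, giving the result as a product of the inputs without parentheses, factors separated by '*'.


t2 * t1 * t3

The g3-tree's shape is irrelevant; the t-reading-order decides.
g3(t2, t1, t3) spells out as t2 * t1 * t3


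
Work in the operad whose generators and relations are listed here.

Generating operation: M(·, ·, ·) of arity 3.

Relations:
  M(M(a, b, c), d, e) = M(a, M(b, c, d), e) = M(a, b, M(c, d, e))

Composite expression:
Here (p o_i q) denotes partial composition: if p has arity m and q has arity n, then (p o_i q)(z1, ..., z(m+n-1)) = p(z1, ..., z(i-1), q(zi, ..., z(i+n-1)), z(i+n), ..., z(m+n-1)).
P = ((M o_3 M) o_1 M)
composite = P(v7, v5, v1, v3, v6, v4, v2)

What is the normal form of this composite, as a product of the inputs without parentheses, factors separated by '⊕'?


v7 ⊕ v5 ⊕ v1 ⊕ v3 ⊕ v6 ⊕ v4 ⊕ v2


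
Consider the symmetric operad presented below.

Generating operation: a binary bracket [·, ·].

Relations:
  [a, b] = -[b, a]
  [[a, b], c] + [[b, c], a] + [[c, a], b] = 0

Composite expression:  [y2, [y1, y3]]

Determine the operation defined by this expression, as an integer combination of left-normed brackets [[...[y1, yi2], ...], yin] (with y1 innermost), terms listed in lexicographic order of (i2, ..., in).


Antisymmetry and Jacobi reduce to y1-anchored left-normed brackets.
Composite bracket: [y2, [y1, y3]]
Full expansion: 4 signed words from ab - ba (2^2 = 4).
Keep just the words that open with y1:
  y1y3y2 appears with sign -1, giving the term -[[y1, y3], y2]

-[[y1, y3], y2]


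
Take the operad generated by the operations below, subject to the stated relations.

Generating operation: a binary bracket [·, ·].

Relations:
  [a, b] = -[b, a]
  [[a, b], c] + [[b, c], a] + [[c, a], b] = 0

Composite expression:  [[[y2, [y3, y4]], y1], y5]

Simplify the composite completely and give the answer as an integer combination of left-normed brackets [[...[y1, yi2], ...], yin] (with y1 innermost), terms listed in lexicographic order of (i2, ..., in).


-[[[[y1, y2], y3], y4], y5] + [[[[y1, y2], y4], y3], y5] + [[[[y1, y3], y4], y2], y5] - [[[[y1, y4], y3], y2], y5]

Skip Jacobi rewriting: expand, keep y1-initial words, read off terms.
Composite bracket: [[[y2, [y3, y4]], y1], y5]
Applying ab - ba throughout gives 16 signed words (2^4 = 16).
The y1-initial words carry the normal form:
  y1y2y3y4y5 (sign -1) contributes -[[[[y1, y2], y3], y4], y5]
  y1y2y4y3y5 (sign +1) contributes +[[[[y1, y2], y4], y3], y5]
  y1y3y4y2y5 (sign +1) contributes +[[[[y1, y3], y4], y2], y5]
  y1y4y3y2y5 (sign -1) contributes -[[[[y1, y4], y3], y2], y5]


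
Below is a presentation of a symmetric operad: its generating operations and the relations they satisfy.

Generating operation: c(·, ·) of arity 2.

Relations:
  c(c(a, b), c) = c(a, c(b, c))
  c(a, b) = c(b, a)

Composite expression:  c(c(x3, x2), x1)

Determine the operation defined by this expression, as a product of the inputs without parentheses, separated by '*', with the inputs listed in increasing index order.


Both nesting and order wash out for c; what remains is which x's occur.
c(x3, x2) spells out as x3 * x2
c(c(x3, x2), x1) spells out as x3 * x2 * x1
sorting the factors by input index: x1 * x2 * x3

x1 * x2 * x3


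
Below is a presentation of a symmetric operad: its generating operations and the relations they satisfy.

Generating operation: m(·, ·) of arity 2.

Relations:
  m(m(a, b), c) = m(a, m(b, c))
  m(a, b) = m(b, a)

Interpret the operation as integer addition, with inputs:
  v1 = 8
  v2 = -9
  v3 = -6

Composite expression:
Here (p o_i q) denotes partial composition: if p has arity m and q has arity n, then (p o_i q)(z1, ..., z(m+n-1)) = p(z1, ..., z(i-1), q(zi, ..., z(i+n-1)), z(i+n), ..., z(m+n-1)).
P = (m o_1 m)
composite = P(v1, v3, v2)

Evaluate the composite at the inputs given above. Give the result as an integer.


m(v1, v3) = 2
m(m(v1, v3), v2) = -7

-7


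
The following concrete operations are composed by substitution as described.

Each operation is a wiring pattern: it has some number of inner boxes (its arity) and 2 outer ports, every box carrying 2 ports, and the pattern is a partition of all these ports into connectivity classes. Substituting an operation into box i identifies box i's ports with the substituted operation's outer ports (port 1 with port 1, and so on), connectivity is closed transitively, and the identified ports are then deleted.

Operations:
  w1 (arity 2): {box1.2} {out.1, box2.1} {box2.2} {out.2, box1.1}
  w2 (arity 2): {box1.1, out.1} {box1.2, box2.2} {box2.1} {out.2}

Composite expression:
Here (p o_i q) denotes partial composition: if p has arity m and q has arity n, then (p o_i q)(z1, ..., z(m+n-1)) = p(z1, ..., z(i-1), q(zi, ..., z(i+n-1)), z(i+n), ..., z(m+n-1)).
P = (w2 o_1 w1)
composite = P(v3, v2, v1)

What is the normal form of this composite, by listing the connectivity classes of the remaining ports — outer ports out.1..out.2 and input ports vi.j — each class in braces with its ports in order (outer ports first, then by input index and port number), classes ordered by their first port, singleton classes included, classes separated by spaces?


{out.1, v2.1} {out.2} {v1.1} {v1.2, v3.1} {v2.2} {v3.2}

Treat the ports identified at w2 as solder joints: merge, then drop.
through w1, on inputs (v3, v2): {out.1, v2.1} {out.2, v3.1} {v2.2} {v3.2} (out.j = stage outer ports)
through w2, on inputs (v3, v2, v1): {out.1, v2.1} {out.2} {v1.1} {v1.2, v3.1} {v2.2} {v3.2} (out.j = stage outer ports)


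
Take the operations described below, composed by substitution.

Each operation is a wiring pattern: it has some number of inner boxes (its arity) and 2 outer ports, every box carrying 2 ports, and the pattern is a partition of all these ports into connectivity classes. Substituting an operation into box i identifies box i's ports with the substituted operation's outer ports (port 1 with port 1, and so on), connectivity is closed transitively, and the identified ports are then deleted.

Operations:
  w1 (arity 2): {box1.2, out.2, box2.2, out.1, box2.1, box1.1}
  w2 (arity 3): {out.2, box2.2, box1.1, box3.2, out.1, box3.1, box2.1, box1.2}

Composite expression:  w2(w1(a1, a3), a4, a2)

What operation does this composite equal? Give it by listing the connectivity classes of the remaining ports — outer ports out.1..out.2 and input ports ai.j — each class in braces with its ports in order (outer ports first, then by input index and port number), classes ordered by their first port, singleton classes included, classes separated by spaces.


{out.1, out.2, a1.1, a1.2, a2.1, a2.2, a3.1, a3.2, a4.1, a4.2}

Two ports join when wires chain via w2-identified ports.
w1 over (a1, a3) gives {out.1, out.2, a1.1, a1.2, a3.1, a3.2}, out.j being that stage's outer ports
w2 over (a1, a3, a4, a2) gives {out.1, out.2, a1.1, a1.2, a2.1, a2.2, a3.1, a3.2, a4.1, a4.2}, out.j being that stage's outer ports


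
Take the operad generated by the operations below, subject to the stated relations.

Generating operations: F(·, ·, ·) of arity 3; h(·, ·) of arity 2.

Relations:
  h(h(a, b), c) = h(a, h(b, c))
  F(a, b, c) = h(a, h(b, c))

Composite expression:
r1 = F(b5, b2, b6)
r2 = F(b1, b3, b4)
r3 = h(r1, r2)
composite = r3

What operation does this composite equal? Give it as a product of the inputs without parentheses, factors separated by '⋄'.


All parenthesizations of h agree; list the b-inputs left to right.
F(b5, b2, b6) unparenthesizes to b5 ⋄ b2 ⋄ b6
F(b1, b3, b4) unparenthesizes to b1 ⋄ b3 ⋄ b4
h(F(b5, b2, b6), F(b1, b3, b4)) unparenthesizes to b5 ⋄ b2 ⋄ b6 ⋄ b1 ⋄ b3 ⋄ b4

b5 ⋄ b2 ⋄ b6 ⋄ b1 ⋄ b3 ⋄ b4


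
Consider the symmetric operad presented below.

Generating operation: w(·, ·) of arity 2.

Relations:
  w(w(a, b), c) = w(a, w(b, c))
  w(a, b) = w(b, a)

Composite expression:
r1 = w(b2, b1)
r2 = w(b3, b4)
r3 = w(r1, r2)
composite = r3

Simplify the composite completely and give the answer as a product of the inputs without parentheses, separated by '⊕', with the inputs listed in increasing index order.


b1 ⊕ b2 ⊕ b3 ⊕ b4

Shape and order are irrelevant to w; the b-input set decides.
w(b2, b1) spells out as b2 ⊕ b1
w(b3, b4) spells out as b3 ⊕ b4
w(w(b2, b1), w(b3, b4)) spells out as b2 ⊕ b1 ⊕ b3 ⊕ b4
commutativity sorts the factors: b1 ⊕ b2 ⊕ b3 ⊕ b4


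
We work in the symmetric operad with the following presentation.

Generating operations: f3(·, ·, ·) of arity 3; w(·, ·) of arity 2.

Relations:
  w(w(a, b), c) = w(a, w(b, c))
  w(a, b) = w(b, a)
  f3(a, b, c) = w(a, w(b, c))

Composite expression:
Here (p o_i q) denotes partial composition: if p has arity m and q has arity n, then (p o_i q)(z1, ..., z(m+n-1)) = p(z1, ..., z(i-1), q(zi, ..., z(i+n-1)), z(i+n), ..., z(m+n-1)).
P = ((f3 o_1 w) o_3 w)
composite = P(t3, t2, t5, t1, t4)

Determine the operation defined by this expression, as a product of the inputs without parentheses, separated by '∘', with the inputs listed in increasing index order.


t1 ∘ t2 ∘ t3 ∘ t4 ∘ t5

Any arrangement under f3 is one operation, so sort the t-inputs.
w(t3, t2) spells out as t3 ∘ t2
w(t5, t1) spells out as t5 ∘ t1
f3(w(t3, t2), w(t5, t1), t4) spells out as t3 ∘ t2 ∘ t5 ∘ t1 ∘ t4
putting the inputs in ascending order: t1 ∘ t2 ∘ t3 ∘ t4 ∘ t5


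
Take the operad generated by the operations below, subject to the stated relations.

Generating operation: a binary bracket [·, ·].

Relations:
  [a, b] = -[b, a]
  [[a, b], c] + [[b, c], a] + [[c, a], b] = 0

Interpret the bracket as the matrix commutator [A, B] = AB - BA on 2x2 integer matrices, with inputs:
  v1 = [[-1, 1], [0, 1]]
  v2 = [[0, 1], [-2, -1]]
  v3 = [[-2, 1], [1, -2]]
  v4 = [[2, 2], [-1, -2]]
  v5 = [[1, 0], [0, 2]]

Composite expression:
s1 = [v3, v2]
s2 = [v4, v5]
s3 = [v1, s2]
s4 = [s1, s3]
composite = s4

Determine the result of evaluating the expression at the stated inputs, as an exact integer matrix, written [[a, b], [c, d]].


[[2, 26], [14, -2]]

[v3, v2] = [[-3, -1], [1, 3]]
[v4, v5] = [[0, 2], [1, 0]]
[v1, [v4, v5]] = [[1, -4], [2, -1]]
[[v3, v2], [v1, [v4, v5]]] = [[2, 26], [14, -2]]


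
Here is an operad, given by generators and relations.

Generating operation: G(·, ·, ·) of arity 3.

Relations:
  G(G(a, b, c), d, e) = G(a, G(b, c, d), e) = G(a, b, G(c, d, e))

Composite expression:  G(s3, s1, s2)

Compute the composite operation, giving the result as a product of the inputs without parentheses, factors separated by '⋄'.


s3 ⋄ s1 ⋄ s2


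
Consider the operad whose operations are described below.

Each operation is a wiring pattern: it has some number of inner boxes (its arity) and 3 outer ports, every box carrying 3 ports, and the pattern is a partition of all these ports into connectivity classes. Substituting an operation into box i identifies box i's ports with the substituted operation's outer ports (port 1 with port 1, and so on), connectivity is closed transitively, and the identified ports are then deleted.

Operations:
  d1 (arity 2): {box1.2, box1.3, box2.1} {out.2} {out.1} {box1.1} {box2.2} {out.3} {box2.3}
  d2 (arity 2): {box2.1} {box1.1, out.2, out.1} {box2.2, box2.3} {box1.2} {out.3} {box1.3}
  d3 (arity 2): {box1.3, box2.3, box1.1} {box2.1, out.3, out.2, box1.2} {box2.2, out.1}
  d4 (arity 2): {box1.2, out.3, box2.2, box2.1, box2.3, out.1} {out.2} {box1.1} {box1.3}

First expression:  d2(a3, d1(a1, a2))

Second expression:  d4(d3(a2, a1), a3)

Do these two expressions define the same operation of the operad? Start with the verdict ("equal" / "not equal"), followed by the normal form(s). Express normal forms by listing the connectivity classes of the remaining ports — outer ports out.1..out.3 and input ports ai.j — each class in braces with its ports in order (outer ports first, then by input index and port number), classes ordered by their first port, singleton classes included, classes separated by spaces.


The first expression reduces to {out.1, out.2, a3.1} {out.3} {a1.1} {a1.2, a1.3, a2.1} {a2.2} {a2.3} {a3.2} {a3.3}
The second expression reduces to {out.1, out.3, a1.1, a2.2, a3.1, a3.2, a3.3} {out.2} {a1.2} {a1.3, a2.1, a2.3}
Different reductions; not equal.

not equal; the first gives {out.1, out.2, a3.1} {out.3} {a1.1} {a1.2, a1.3, a2.1} {a2.2} {a2.3} {a3.2} {a3.3} and the second {out.1, out.3, a1.1, a2.2, a3.1, a3.2, a3.3} {out.2} {a1.2} {a1.3, a2.1, a2.3}


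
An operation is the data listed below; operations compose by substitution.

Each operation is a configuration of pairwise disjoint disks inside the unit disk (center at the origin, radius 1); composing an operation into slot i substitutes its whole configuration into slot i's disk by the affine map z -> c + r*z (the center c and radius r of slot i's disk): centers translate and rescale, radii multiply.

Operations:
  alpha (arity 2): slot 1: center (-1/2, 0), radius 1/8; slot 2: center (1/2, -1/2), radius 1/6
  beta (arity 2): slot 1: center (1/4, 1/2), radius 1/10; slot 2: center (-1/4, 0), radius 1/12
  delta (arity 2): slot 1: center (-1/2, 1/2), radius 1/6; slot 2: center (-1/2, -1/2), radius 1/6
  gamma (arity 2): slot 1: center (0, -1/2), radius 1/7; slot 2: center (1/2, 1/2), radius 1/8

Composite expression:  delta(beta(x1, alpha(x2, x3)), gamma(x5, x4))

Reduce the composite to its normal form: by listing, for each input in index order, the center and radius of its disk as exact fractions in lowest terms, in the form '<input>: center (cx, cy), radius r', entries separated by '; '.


Each x-disk chains the slot maps above it in delta; radii multiply.
x1: after 2 affine steps, its disk has center (-11/24, 7/12), radius 1/60
x2: after 3 affine steps, its disk has center (-79/144, 1/2), radius 1/576
x3: after 3 affine steps, its disk has center (-77/144, 71/144), radius 1/432
x5: after 2 affine steps, its disk has center (-1/2, -7/12), radius 1/42
x4: after 2 affine steps, its disk has center (-5/12, -5/12), radius 1/48

x1: center (-11/24, 7/12), radius 1/60; x2: center (-79/144, 1/2), radius 1/576; x3: center (-77/144, 71/144), radius 1/432; x4: center (-5/12, -5/12), radius 1/48; x5: center (-1/2, -7/12), radius 1/42


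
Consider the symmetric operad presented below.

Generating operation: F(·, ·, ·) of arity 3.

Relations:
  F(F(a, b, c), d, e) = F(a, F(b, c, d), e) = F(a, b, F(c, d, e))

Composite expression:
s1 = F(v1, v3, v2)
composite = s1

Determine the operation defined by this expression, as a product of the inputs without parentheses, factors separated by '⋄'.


v1 ⋄ v3 ⋄ v2


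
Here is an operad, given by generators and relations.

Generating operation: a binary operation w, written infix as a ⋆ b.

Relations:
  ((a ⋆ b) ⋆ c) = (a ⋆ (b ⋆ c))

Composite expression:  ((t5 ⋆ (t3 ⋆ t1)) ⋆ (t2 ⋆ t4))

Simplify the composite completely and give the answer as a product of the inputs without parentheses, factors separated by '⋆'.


t5 ⋆ t3 ⋆ t1 ⋆ t2 ⋆ t4


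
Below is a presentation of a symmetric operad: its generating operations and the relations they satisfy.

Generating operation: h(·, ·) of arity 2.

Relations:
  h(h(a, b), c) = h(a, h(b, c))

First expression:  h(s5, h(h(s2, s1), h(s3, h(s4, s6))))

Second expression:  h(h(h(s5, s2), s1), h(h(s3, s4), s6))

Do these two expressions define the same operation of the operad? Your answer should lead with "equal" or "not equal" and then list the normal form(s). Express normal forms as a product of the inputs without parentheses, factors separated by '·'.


Reducing the first expression gives s5 · s2 · s1 · s3 · s4 · s6
Reducing the second expression gives s5 · s2 · s1 · s3 · s4 · s6
Identical normal forms: equal.

equal — both sides give s5 · s2 · s1 · s3 · s4 · s6


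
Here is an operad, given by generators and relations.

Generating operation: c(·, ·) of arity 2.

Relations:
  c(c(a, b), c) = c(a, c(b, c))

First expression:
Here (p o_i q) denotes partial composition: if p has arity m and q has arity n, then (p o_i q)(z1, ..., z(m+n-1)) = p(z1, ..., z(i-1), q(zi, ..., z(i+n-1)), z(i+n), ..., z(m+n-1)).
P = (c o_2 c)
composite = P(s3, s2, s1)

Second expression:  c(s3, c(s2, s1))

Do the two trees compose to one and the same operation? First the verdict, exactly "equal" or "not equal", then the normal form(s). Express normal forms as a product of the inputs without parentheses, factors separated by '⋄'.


equal — both sides give s3 ⋄ s2 ⋄ s1

The first composite normalizes to s3 ⋄ s2 ⋄ s1
The second composite normalizes to s3 ⋄ s2 ⋄ s1
Both agree, so they are equal.


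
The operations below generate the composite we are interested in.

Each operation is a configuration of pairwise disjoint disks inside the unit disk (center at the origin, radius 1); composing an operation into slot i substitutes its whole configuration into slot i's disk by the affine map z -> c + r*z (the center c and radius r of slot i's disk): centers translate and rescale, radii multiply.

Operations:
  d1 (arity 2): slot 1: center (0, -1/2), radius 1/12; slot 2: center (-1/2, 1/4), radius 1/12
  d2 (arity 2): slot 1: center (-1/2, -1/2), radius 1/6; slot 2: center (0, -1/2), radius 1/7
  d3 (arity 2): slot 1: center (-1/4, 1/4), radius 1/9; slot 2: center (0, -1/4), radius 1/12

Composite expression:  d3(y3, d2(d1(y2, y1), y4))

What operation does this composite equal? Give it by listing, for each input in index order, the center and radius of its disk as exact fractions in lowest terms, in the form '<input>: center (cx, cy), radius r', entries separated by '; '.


y1: center (-7/144, -83/288), radius 1/864; y2: center (-1/24, -43/144), radius 1/864; y3: center (-1/4, 1/4), radius 1/9; y4: center (0, -7/24), radius 1/84

Each y-disk chains the slot maps above it in d3; radii multiply.
input y3: composing its 1 substitution step yields center (-1/4, 1/4), radius 1/9
input y2: composing its 3 substitution steps yields center (-1/24, -43/144), radius 1/864
input y1: composing its 3 substitution steps yields center (-7/144, -83/288), radius 1/864
input y4: composing its 2 substitution steps yields center (0, -7/24), radius 1/84


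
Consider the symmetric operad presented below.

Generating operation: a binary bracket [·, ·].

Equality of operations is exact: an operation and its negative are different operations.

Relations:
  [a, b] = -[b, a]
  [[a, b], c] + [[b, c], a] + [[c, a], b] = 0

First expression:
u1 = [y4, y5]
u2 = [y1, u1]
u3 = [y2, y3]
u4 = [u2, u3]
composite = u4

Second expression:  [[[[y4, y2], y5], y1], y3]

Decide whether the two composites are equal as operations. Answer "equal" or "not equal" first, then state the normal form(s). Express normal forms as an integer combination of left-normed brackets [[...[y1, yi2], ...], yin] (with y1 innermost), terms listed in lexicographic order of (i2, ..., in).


not equal: they reduce to [[[[y1, y4], y5], y2], y3] - [[[[y1, y4], y5], y3], y2] - [[[[y1, y5], y4], y2], y3] + [[[[y1, y5], y4], y3], y2] and [[[[y1, y2], y4], y5], y3] - [[[[y1, y4], y2], y5], y3] - [[[[y1, y5], y2], y4], y3] + [[[[y1, y5], y4], y2], y3]

The first expression, normalized: [[[[y1, y4], y5], y2], y3] - [[[[y1, y4], y5], y3], y2] - [[[[y1, y5], y4], y2], y3] + [[[[y1, y5], y4], y3], y2]
The second expression, normalized: [[[[y1, y2], y4], y5], y3] - [[[[y1, y4], y2], y5], y3] - [[[[y1, y5], y2], y4], y3] + [[[[y1, y5], y4], y2], y3]
No match — not equal.


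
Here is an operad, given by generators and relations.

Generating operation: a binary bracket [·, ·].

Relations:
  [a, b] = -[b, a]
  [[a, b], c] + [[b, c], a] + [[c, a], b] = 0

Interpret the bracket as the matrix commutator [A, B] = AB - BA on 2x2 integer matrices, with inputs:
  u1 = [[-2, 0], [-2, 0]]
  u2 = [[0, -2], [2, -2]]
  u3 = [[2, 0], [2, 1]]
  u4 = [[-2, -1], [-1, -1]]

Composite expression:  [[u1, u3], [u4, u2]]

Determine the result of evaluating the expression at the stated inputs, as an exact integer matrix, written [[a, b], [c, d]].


[[-8, 0], [-16, 8]]

[u1, u3] = [[0, 0], [2, 0]]
[u4, u2] = [[-4, 4], [0, 4]]
[[u1, u3], [u4, u2]] = [[-8, 0], [-16, 8]]


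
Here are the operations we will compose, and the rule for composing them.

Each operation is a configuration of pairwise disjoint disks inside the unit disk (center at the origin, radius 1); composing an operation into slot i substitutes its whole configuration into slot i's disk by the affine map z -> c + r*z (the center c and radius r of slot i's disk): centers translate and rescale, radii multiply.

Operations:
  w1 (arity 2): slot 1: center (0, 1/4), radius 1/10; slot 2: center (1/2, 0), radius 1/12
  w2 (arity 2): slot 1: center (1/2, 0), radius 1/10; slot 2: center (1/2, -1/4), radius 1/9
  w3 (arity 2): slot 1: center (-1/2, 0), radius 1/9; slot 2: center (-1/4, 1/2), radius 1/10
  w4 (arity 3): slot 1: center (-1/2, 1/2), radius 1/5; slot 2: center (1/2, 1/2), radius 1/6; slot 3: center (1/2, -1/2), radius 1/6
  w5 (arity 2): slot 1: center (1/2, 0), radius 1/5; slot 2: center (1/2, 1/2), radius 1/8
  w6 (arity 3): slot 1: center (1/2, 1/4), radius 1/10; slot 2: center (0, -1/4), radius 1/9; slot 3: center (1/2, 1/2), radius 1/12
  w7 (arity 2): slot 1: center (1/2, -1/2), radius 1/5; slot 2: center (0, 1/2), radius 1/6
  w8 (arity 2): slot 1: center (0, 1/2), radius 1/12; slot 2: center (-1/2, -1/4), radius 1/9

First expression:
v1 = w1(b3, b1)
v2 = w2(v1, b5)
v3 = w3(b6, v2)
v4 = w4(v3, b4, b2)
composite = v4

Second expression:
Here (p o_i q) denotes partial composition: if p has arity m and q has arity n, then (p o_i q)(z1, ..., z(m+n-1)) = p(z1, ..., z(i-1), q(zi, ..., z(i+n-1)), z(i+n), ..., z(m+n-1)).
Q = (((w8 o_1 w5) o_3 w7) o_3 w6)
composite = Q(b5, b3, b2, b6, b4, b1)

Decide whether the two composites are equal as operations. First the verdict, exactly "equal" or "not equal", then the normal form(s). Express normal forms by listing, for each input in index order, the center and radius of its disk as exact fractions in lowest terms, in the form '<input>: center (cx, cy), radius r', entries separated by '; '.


not equal; first: b1: center (-539/1000, 3/5), radius 1/6000; b2: center (1/2, -1/2), radius 1/6; b3: center (-27/50, 1201/2000), radius 1/5000; b4: center (1/2, 1/2), radius 1/6; b5: center (-27/50, 119/200), radius 1/450; b6: center (-3/5, 1/2), radius 1/45; second: b1: center (-1/2, -7/36), radius 1/54; b2: center (-13/30, -3/10), radius 1/450; b3: center (1/24, 13/24), radius 1/96; b4: center (-13/30, -53/180), radius 1/540; b5: center (1/24, 1/2), radius 1/60; b6: center (-4/9, -14/45), radius 1/405

The first expression, normalized: b1: center (-539/1000, 3/5), radius 1/6000; b2: center (1/2, -1/2), radius 1/6; b3: center (-27/50, 1201/2000), radius 1/5000; b4: center (1/2, 1/2), radius 1/6; b5: center (-27/50, 119/200), radius 1/450; b6: center (-3/5, 1/2), radius 1/45
The second expression, normalized: b1: center (-1/2, -7/36), radius 1/54; b2: center (-13/30, -3/10), radius 1/450; b3: center (1/24, 13/24), radius 1/96; b4: center (-13/30, -53/180), radius 1/540; b5: center (1/24, 1/2), radius 1/60; b6: center (-4/9, -14/45), radius 1/405
The normal forms differ: not equal.


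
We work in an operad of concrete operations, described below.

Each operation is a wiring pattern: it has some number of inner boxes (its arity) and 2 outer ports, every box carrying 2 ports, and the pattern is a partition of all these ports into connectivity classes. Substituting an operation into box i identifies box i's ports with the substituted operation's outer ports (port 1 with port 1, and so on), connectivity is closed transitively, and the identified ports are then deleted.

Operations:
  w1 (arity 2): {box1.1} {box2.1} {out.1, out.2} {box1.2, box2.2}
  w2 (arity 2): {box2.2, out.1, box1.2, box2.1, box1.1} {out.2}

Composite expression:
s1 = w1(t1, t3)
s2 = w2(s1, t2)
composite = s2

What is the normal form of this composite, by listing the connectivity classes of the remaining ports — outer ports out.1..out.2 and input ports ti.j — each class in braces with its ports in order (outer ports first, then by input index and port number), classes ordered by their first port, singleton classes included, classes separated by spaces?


{out.1, t2.1, t2.2} {out.2} {t1.1} {t1.2, t3.2} {t3.1}


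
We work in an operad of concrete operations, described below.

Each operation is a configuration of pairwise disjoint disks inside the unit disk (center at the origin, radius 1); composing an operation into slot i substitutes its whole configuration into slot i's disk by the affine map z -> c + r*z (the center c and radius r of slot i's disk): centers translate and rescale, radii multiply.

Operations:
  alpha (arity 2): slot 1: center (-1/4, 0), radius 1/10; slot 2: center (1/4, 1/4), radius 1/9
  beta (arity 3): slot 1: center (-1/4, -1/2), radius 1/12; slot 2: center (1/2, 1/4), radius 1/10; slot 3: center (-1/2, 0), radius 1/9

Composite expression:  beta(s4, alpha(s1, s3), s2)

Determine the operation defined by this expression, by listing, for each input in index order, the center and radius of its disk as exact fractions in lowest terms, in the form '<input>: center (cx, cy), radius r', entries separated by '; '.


s1: center (19/40, 1/4), radius 1/100; s2: center (-1/2, 0), radius 1/9; s3: center (21/40, 11/40), radius 1/90; s4: center (-1/4, -1/2), radius 1/12

Nesting under beta composes maps z -> c + r*z down each s-path.
s4: after 1 affine step, its disk has center (-1/4, -1/2), radius 1/12
s1: after 2 affine steps, its disk has center (19/40, 1/4), radius 1/100
s3: after 2 affine steps, its disk has center (21/40, 11/40), radius 1/90
s2: after 1 affine step, its disk has center (-1/2, 0), radius 1/9


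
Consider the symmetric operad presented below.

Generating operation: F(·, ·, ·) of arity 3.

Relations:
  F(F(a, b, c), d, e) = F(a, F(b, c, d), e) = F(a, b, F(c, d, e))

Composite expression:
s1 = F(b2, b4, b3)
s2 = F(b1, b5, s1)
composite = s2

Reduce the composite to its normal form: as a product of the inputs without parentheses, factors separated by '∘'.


All parenthesizations of F agree; list the b-inputs left to right.
F(b2, b4, b3) flattens to b2 ∘ b4 ∘ b3
F(b1, b5, F(b2, b4, b3)) flattens to b1 ∘ b5 ∘ b2 ∘ b4 ∘ b3

b1 ∘ b5 ∘ b2 ∘ b4 ∘ b3


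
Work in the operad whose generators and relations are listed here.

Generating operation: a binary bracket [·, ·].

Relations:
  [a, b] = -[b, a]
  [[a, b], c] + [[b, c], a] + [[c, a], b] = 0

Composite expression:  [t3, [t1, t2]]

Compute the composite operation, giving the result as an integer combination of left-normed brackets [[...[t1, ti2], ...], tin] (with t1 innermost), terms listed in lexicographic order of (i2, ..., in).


-[[t1, t2], t3]

A multilinear Lie element is pinned by t1-initial words (t1 innermost).
Composite bracket: [t3, [t1, t2]]
Each bracket splits as ab - ba, giving 4 signed words (2^2 = 4).
Only words starting with t1 matter:
  t1t2t3 (sign -1) contributes -[[t1, t2], t3]


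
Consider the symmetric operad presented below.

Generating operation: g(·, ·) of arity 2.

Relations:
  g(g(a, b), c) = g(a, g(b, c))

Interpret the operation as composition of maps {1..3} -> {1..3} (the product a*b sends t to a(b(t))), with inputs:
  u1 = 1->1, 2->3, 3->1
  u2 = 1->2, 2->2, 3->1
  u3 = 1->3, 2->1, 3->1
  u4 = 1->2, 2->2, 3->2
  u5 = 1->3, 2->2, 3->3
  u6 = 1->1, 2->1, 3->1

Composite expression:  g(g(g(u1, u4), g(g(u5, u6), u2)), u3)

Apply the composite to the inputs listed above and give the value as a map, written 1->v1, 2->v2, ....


1->3, 2->3, 3->3

g(u1, u4) = 1->3, 2->3, 3->3
g(u5, u6) = 1->3, 2->3, 3->3
g(g(u5, u6), u2) = 1->3, 2->3, 3->3
g(g(u1, u4), g(g(u5, u6), u2)) = 1->3, 2->3, 3->3
g(g(g(u1, u4), g(g(u5, u6), u2)), u3) = 1->3, 2->3, 3->3
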